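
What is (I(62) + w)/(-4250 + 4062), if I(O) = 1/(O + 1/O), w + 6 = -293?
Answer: 1149593/722860 ≈ 1.5903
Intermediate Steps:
w = -299 (w = -6 - 293 = -299)
(I(62) + w)/(-4250 + 4062) = (62/(1 + 62²) - 299)/(-4250 + 4062) = (62/(1 + 3844) - 299)/(-188) = (62/3845 - 299)*(-1/188) = -1149593/3845*(-1/188) = 1149593/722860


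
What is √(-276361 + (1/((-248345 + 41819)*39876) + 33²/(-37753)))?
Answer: 5*I*√29683141990572178514107504453982/51818703014388 ≈ 525.7*I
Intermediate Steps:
√(-276361 + (1/((-248345 + 41819)*39876) + 33²/(-37753))) = √(-276361 + ((1/39876)/(-206526) + 1089*(-1/37753))) = √(-276361 + (-1/206526*1/39876 - 1089/37753)) = √(-276361 + (-1/8235430776 - 1089/37753)) = √(-276361 - 8968384152817/310912218086328) = √(-85924020470939845225/310912218086328) = 5*I*√29683141990572178514107504453982/51818703014388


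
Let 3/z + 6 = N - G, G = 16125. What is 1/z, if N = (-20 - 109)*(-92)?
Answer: -1421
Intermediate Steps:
N = 11868 (N = -129*(-92) = 11868)
z = -1/1421 (z = 3/(-6 + (11868 - 1*16125)) = 3/(-6 + (11868 - 16125)) = 3/(-6 - 4257) = 3/(-4263) = 3*(-1/4263) = -1/1421 ≈ -0.00070373)
1/z = 1/(-1/1421) = -1421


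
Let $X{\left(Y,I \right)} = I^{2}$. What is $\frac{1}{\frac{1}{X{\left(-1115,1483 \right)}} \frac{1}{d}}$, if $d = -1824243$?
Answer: $-4012037563227$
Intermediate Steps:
$\frac{1}{\frac{1}{X{\left(-1115,1483 \right)}} \frac{1}{d}} = \frac{1}{\frac{1}{1483^{2}} \frac{1}{-1824243}} = \frac{1}{\frac{1}{2199289} \left(- \frac{1}{1824243}\right)} = \frac{1}{- \frac{1}{4012037563227}} = -4012037563227$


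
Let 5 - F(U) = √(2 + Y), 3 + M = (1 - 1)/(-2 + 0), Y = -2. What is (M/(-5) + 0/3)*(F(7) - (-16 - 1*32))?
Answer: 159/5 ≈ 31.800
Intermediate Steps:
M = -3 (M = -3 + (1 - 1)/(-2 + 0) = -3 + 0/(-2) = -3 + 0*(-½) = -3 + 0 = -3)
F(U) = 5 (F(U) = 5 - √(2 - 2) = 5 - √0 = 5 - 1*0 = 5 + 0 = 5)
(M/(-5) + 0/3)*(F(7) - (-16 - 1*32)) = (-3/(-5) + 0/3)*(5 - (-16 - 1*32)) = (-3*(-⅕) + 0*(⅓))*(5 - (-16 - 32)) = (⅗ + 0)*(5 - 1*(-48)) = 3*(5 + 48)/5 = (⅗)*53 = 159/5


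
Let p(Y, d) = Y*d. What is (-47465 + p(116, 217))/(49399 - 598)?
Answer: -7431/16267 ≈ -0.45681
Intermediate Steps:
(-47465 + p(116, 217))/(49399 - 598) = (-47465 + 116*217)/(49399 - 598) = (-47465 + 25172)/48801 = -22293*1/48801 = -7431/16267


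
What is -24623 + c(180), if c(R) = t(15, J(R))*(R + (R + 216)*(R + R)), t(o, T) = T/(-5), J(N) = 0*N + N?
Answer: -5163263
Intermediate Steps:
J(N) = N (J(N) = 0 + N = N)
t(o, T) = -T/5 (t(o, T) = T*(-1/5) = -T/5)
c(R) = -R*(R + 2*R*(216 + R))/5 (c(R) = (-R/5)*(R + (R + 216)*(R + R)) = (-R/5)*(R + (216 + R)*(2*R)) = (-R/5)*(R + 2*R*(216 + R)) = -R*(R + 2*R*(216 + R))/5)
-24623 + c(180) = -24623 + (1/5)*180**2*(-433 - 2*180) = -24623 + (1/5)*32400*(-433 - 360) = -24623 + (1/5)*32400*(-793) = -24623 - 5138640 = -5163263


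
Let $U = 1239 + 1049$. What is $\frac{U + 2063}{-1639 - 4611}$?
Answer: $- \frac{4351}{6250} \approx -0.69616$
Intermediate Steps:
$U = 2288$
$\frac{U + 2063}{-1639 - 4611} = \frac{2288 + 2063}{-1639 - 4611} = \frac{4351}{-6250} = 4351 \left(- \frac{1}{6250}\right) = - \frac{4351}{6250}$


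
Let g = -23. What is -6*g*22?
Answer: 3036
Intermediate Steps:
-6*g*22 = -6*(-23)*22 = 138*22 = 3036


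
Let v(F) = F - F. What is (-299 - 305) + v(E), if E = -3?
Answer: -604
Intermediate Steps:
v(F) = 0
(-299 - 305) + v(E) = (-299 - 305) + 0 = -604 + 0 = -604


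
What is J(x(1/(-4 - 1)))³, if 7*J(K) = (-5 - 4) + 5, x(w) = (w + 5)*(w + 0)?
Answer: -64/343 ≈ -0.18659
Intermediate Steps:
x(w) = w*(5 + w) (x(w) = (5 + w)*w = w*(5 + w))
J(K) = -4/7 (J(K) = ((-5 - 4) + 5)/7 = (-9 + 5)/7 = (⅐)*(-4) = -4/7)
J(x(1/(-4 - 1)))³ = (-4/7)³ = -64/343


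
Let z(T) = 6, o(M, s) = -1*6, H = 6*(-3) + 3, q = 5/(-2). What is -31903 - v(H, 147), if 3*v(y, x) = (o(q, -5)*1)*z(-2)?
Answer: -31891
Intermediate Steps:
q = -5/2 (q = 5*(-½) = -5/2 ≈ -2.5000)
H = -15 (H = -18 + 3 = -15)
o(M, s) = -6
v(y, x) = -12 (v(y, x) = (-6*1*6)/3 = (-6*6)/3 = (⅓)*(-36) = -12)
-31903 - v(H, 147) = -31903 - 1*(-12) = -31903 + 12 = -31891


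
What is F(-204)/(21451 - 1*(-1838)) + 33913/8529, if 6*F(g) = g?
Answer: 87723319/22070209 ≈ 3.9747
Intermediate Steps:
F(g) = g/6
F(-204)/(21451 - 1*(-1838)) + 33913/8529 = ((⅙)*(-204))/(21451 - 1*(-1838)) + 33913/8529 = -34/(21451 + 1838) + 33913*(1/8529) = -34/23289 + 33913/8529 = 87723319/22070209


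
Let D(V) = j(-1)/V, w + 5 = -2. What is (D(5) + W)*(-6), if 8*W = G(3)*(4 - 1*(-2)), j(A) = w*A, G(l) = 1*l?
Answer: -219/10 ≈ -21.900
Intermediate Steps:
w = -7 (w = -5 - 2 = -7)
G(l) = l
j(A) = -7*A
W = 9/4 (W = (3*(4 - 1*(-2)))/8 = (3*(4 + 2))/8 = (3*6)/8 = (⅛)*18 = 9/4 ≈ 2.2500)
D(V) = 7/V (D(V) = (-7*(-1))/V = 7/V)
(D(5) + W)*(-6) = (7/5 + 9/4)*(-6) = (73/20)*(-6) = -219/10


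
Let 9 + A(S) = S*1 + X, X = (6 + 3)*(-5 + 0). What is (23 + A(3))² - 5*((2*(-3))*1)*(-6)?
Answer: 604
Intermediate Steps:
X = -45 (X = 9*(-5) = -45)
A(S) = -54 + S (A(S) = -9 + (S*1 - 45) = -9 + (S - 45) = -9 + (-45 + S) = -54 + S)
(23 + A(3))² - 5*((2*(-3))*1)*(-6) = (23 + (-54 + 3))² - 5*((2*(-3))*1)*(-6) = (23 - 51)² - 5*(-6*1)*(-6) = (-28)² - 5*(-6)*(-6) = 784 - (-30)*(-6) = 784 - 1*180 = 784 - 180 = 604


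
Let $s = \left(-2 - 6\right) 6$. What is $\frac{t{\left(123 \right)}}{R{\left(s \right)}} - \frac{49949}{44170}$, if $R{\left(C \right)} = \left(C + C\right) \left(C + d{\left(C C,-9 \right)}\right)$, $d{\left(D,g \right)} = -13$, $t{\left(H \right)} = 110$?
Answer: $- \frac{71910661}{64664880} \approx -1.1121$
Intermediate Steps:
$s = -48$ ($s = \left(-8\right) 6 = -48$)
$R{\left(C \right)} = 2 C \left(-13 + C\right)$ ($R{\left(C \right)} = \left(C + C\right) \left(C - 13\right) = 2 C \left(-13 + C\right)$)
$\frac{t{\left(123 \right)}}{R{\left(s \right)}} - \frac{49949}{44170} = \frac{110}{2 \left(-48\right) \left(-13 - 48\right)} - \frac{49949}{44170} = \frac{110}{2 \left(-48\right) \left(-61\right)} - \frac{49949}{44170} = \frac{110}{5856} - \frac{49949}{44170} = 110 \cdot \frac{1}{5856} - \frac{49949}{44170} = \frac{55}{2928} - \frac{49949}{44170} = - \frac{71910661}{64664880}$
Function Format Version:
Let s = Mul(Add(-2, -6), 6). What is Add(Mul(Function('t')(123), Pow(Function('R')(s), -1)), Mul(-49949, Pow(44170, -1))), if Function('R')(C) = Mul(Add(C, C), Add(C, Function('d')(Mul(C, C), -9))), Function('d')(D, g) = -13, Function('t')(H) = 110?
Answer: Rational(-71910661, 64664880) ≈ -1.1121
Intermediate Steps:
s = -48 (s = Mul(-8, 6) = -48)
Function('R')(C) = Mul(2, C, Add(-13, C)) (Function('R')(C) = Mul(Add(C, C), Add(C, -13)) = Mul(Mul(2, C), Add(-13, C)) = Mul(2, C, Add(-13, C)))
Add(Mul(Function('t')(123), Pow(Function('R')(s), -1)), Mul(-49949, Pow(44170, -1))) = Add(Mul(110, Pow(Mul(2, -48, Add(-13, -48)), -1)), Mul(-49949, Pow(44170, -1))) = Add(Mul(110, Pow(Mul(2, -48, -61), -1)), Mul(-49949, Rational(1, 44170))) = Add(Mul(110, Pow(5856, -1)), Rational(-49949, 44170)) = Add(Mul(110, Rational(1, 5856)), Rational(-49949, 44170)) = Add(Rational(55, 2928), Rational(-49949, 44170)) = Rational(-71910661, 64664880)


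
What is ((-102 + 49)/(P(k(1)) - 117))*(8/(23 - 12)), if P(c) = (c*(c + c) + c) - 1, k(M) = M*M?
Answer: 424/1265 ≈ 0.33518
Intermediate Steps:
k(M) = M²
P(c) = -1 + c + 2*c² (P(c) = (c*(2*c) + c) - 1 = (2*c² + c) - 1 = (c + 2*c²) - 1 = -1 + c + 2*c²)
((-102 + 49)/(P(k(1)) - 117))*(8/(23 - 12)) = ((-102 + 49)/((-1 + 1² + 2*(1²)²) - 117))*(8/(23 - 12)) = (-53/((-1 + 1 + 2*1²) - 117))*(8/11) = (-53/((-1 + 1 + 2*1) - 117))*(8*(1/11)) = -53/((-1 + 1 + 2) - 117)*(8/11) = -53/(2 - 117)*(8/11) = -53/(-115)*(8/11) = -53*(-1/115)*(8/11) = (53/115)*(8/11) = 424/1265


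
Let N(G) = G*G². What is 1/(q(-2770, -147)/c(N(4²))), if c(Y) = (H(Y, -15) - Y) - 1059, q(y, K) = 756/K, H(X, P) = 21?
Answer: 17969/18 ≈ 998.28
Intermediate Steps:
N(G) = G³
c(Y) = -1038 - Y (c(Y) = (21 - Y) - 1059 = -1038 - Y)
1/(q(-2770, -147)/c(N(4²))) = 1/((756/(-147))/(-1038 - (4²)³)) = 1/((756*(-1/147))/(-1038 - 1*16³)) = 1/(-36/(7*(-1038 - 1*4096))) = 1/(-36/(7*(-1038 - 4096))) = 1/(-36/7/(-5134)) = 1/(-36/7*(-1/5134)) = 1/(18/17969) = 17969/18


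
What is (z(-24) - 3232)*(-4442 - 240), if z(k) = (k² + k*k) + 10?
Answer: 9691740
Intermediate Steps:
z(k) = 10 + 2*k² (z(k) = (k² + k²) + 10 = 2*k² + 10 = 10 + 2*k²)
(z(-24) - 3232)*(-4442 - 240) = ((10 + 2*(-24)²) - 3232)*(-4442 - 240) = ((10 + 2*576) - 3232)*(-4682) = ((10 + 1152) - 3232)*(-4682) = (1162 - 3232)*(-4682) = -2070*(-4682) = 9691740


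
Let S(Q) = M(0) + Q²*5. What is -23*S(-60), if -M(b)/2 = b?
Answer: -414000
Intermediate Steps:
M(b) = -2*b
S(Q) = 5*Q² (S(Q) = -2*0 + Q²*5 = 0 + 5*Q² = 5*Q²)
-23*S(-60) = -115*(-60)² = -115*3600 = -23*18000 = -414000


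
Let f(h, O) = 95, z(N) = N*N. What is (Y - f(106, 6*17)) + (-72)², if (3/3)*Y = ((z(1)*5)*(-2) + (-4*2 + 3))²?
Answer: 5314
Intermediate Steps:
z(N) = N²
Y = 225 (Y = ((1²*5)*(-2) + (-4*2 + 3))² = ((1*5)*(-2) + (-8 + 3))² = (5*(-2) - 5)² = (-10 - 5)² = (-15)² = 225)
(Y - f(106, 6*17)) + (-72)² = (225 - 1*95) + (-72)² = (225 - 95) + 5184 = 130 + 5184 = 5314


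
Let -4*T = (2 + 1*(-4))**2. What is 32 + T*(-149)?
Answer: 181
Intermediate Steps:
T = -1 (T = -(2 + 1*(-4))**2/4 = -(2 - 4)**2/4 = -1/4*(-2)**2 = -1/4*4 = -1)
32 + T*(-149) = 32 - 1*(-149) = 32 + 149 = 181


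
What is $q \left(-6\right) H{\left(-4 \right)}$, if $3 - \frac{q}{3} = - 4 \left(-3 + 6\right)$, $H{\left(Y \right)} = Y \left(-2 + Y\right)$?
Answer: $-6480$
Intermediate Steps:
$q = 45$ ($q = 9 - 3 \left(- 4 \left(-3 + 6\right)\right) = 9 - 3 \left(\left(-4\right) 3\right) = 9 - -36 = 9 + 36 = 45$)
$q \left(-6\right) H{\left(-4 \right)} = 45 \left(-6\right) \left(- 4 \left(-2 - 4\right)\right) = - 270 \left(\left(-4\right) \left(-6\right)\right) = \left(-270\right) 24 = -6480$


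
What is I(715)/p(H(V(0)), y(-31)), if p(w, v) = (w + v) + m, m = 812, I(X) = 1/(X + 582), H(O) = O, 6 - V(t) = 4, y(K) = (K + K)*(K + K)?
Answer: 1/6041426 ≈ 1.6552e-7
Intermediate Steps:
y(K) = 4*K**2 (y(K) = (2*K)*(2*K) = 4*K**2)
V(t) = 2 (V(t) = 6 - 1*4 = 6 - 4 = 2)
I(X) = 1/(582 + X)
p(w, v) = 812 + v + w (p(w, v) = (w + v) + 812 = (v + w) + 812 = 812 + v + w)
I(715)/p(H(V(0)), y(-31)) = 1/((582 + 715)*(812 + 4*(-31)**2 + 2)) = 1/(1297*(812 + 4*961 + 2)) = 1/(1297*(812 + 3844 + 2)) = (1/1297)/4658 = (1/1297)*(1/4658) = 1/6041426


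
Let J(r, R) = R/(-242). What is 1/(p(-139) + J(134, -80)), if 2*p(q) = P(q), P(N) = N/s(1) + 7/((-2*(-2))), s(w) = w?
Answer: -968/66109 ≈ -0.014642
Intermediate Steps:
J(r, R) = -R/242 (J(r, R) = R*(-1/242) = -R/242)
P(N) = 7/4 + N (P(N) = N/1 + 7/((-2*(-2))) = N*1 + 7/4 = N + 7*(1/4) = N + 7/4 = 7/4 + N)
p(q) = 7/8 + q/2 (p(q) = (7/4 + q)/2 = 7/8 + q/2)
1/(p(-139) + J(134, -80)) = 1/((7/8 + (1/2)*(-139)) - 1/242*(-80)) = 1/((7/8 - 139/2) + 40/121) = 1/(-549/8 + 40/121) = 1/(-66109/968) = -968/66109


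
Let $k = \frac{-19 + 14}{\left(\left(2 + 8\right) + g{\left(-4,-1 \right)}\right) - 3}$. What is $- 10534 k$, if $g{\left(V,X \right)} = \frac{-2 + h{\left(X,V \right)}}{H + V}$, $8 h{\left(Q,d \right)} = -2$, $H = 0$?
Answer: $\frac{842720}{121} \approx 6964.6$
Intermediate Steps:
$h{\left(Q,d \right)} = - \frac{1}{4}$ ($h{\left(Q,d \right)} = \frac{1}{8} \left(-2\right) = - \frac{1}{4}$)
$g{\left(V,X \right)} = - \frac{9}{4 V}$ ($g{\left(V,X \right)} = \frac{-2 - \frac{1}{4}}{0 + V} = - \frac{9}{4 V}$)
$k = - \frac{80}{121}$ ($k = \frac{-19 + 14}{\left(\left(2 + 8\right) - \frac{9}{4 \left(-4\right)}\right) - 3} = - \frac{5}{\left(10 - - \frac{9}{16}\right) - 3} = - \frac{5}{\left(10 + \frac{9}{16}\right) - 3} = - \frac{5}{\frac{169}{16} - 3} = - \frac{5}{\frac{121}{16}} = \left(-5\right) \frac{16}{121} = - \frac{80}{121} \approx -0.66116$)
$- 10534 k = \left(-10534\right) \left(- \frac{80}{121}\right) = \frac{842720}{121}$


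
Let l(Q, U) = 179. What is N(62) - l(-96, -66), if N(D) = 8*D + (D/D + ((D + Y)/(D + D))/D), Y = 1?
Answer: 2444847/7688 ≈ 318.01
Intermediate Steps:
N(D) = 1 + 8*D + (1 + D)/(2*D²) (N(D) = 8*D + (D/D + ((D + 1)/(D + D))/D) = 8*D + (1 + ((1 + D)/((2*D)))/D) = 8*D + (1 + ((1 + D)*(1/(2*D)))/D) = 8*D + (1 + ((1 + D)/(2*D))/D) = 8*D + (1 + (1 + D)/(2*D²)) = 1 + 8*D + (1 + D)/(2*D²))
N(62) - l(-96, -66) = (1 + (½)/62 + (½)/62² + 8*62) - 1*179 = (1 + (½)*(1/62) + (½)*(1/3844) + 496) - 179 = (1 + 1/124 + 1/7688 + 496) - 179 = 3820999/7688 - 179 = 2444847/7688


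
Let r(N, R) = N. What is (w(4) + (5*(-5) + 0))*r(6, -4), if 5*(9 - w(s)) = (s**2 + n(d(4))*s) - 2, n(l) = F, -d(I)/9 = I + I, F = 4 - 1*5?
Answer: -108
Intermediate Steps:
F = -1 (F = 4 - 5 = -1)
d(I) = -18*I (d(I) = -9*(I + I) = -18*I)
n(l) = -1
w(s) = 47/5 - s**2/5 + s/5 (w(s) = 9 - ((s**2 - s) - 2)/5 = 9 - (-2 + s**2 - s)/5 = 9 + (2/5 - s**2/5 + s/5) = 47/5 - s**2/5 + s/5)
(w(4) + (5*(-5) + 0))*r(6, -4) = ((47/5 - 1/5*4**2 + (1/5)*4) + (5*(-5) + 0))*6 = ((47/5 - 1/5*16 + 4/5) + (-25 + 0))*6 = ((47/5 - 16/5 + 4/5) - 25)*6 = (7 - 25)*6 = -18*6 = -108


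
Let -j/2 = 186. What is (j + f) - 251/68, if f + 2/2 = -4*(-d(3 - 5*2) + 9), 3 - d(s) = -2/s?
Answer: -191273/476 ≈ -401.83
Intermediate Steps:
j = -372 (j = -2*186 = -372)
d(s) = 3 + 2/s (d(s) = 3 - (-2)/s = 3 + 2/s)
f = -183/7 (f = -1 - 4*(-(3 + 2/(3 - 5*2)) + 9) = -1 - 4*(-(3 + 2/(3 - 10)) + 9) = -1 - 4*(-(3 + 2/(-7)) + 9) = -1 - 4*(-(3 + 2*(-⅐)) + 9) = -1 - 4*(-(3 - 2/7) + 9) = -1 - 4*(-1*19/7 + 9) = -1 - 4*(-19/7 + 9) = -1 - 4*44/7 = -1 - 176/7 = -183/7 ≈ -26.143)
(j + f) - 251/68 = (-372 - 183/7) - 251/68 = -2787/7 - 251*1/68 = -2787/7 - 251/68 = -191273/476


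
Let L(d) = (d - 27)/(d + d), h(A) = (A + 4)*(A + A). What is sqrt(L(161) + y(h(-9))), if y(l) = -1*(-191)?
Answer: sqrt(4961698)/161 ≈ 13.835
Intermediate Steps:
h(A) = 2*A*(4 + A) (h(A) = (4 + A)*(2*A) = 2*A*(4 + A))
L(d) = (-27 + d)/(2*d) (L(d) = (-27 + d)/((2*d)) = (-27 + d)*(1/(2*d)) = (-27 + d)/(2*d))
y(l) = 191
sqrt(L(161) + y(h(-9))) = sqrt((1/2)*(-27 + 161)/161 + 191) = sqrt((1/2)*(1/161)*134 + 191) = sqrt(67/161 + 191) = sqrt(30818/161) = sqrt(4961698)/161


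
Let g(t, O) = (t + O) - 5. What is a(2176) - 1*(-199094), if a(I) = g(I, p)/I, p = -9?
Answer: 216615353/1088 ≈ 1.9910e+5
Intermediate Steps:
g(t, O) = -5 + O + t (g(t, O) = (O + t) - 5 = -5 + O + t)
a(I) = (-14 + I)/I (a(I) = (-5 - 9 + I)/I = (-14 + I)/I)
a(2176) - 1*(-199094) = (-14 + 2176)/2176 - 1*(-199094) = (1/2176)*2162 + 199094 = 1081/1088 + 199094 = 216615353/1088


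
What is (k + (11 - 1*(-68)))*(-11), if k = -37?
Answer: -462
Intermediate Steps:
(k + (11 - 1*(-68)))*(-11) = (-37 + (11 - 1*(-68)))*(-11) = (-37 + (11 + 68))*(-11) = (-37 + 79)*(-11) = 42*(-11) = -462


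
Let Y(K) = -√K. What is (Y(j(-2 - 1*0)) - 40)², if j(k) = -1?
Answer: (40 + I)² ≈ 1599.0 + 80.0*I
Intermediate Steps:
(Y(j(-2 - 1*0)) - 40)² = (-√(-1) - 40)² = (-I - 40)² = (-40 - I)²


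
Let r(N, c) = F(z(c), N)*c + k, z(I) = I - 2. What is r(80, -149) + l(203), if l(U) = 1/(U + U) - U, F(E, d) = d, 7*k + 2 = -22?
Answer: -4923329/406 ≈ -12126.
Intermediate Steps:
k = -24/7 (k = -2/7 + (⅐)*(-22) = -2/7 - 22/7 = -24/7 ≈ -3.4286)
z(I) = -2 + I
r(N, c) = -24/7 + N*c (r(N, c) = N*c - 24/7 = -24/7 + N*c)
l(U) = 1/(2*U) - U
r(80, -149) + l(203) = (-24/7 + 80*(-149)) + ((½)/203 - 1*203) = (-24/7 - 11920) + ((½)*(1/203) - 203) = -83464/7 + (1/406 - 203) = -83464/7 - 82417/406 = -4923329/406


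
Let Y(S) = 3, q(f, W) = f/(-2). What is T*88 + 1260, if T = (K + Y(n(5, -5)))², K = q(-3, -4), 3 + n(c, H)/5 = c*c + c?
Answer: 3042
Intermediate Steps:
n(c, H) = -15 + 5*c + 5*c² (n(c, H) = -15 + 5*(c*c + c) = -15 + 5*(c² + c) = -15 + 5*(c + c²) = -15 + (5*c + 5*c²) = -15 + 5*c + 5*c²)
q(f, W) = -f/2 (q(f, W) = f*(-½) = -f/2)
K = 3/2 (K = -½*(-3) = 3/2 ≈ 1.5000)
T = 81/4 (T = (3/2 + 3)² = (9/2)² = 81/4 ≈ 20.250)
T*88 + 1260 = (81/4)*88 + 1260 = 1782 + 1260 = 3042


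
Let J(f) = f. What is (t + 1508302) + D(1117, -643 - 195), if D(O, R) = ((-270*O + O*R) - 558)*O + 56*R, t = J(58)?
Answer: -1381601266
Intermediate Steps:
t = 58
D(O, R) = 56*R + O*(-558 - 270*O + O*R) (D(O, R) = (-558 - 270*O + O*R)*O + 56*R = O*(-558 - 270*O + O*R) + 56*R = 56*R + O*(-558 - 270*O + O*R))
(t + 1508302) + D(1117, -643 - 195) = (58 + 1508302) + (-558*1117 - 270*1117² + 56*(-643 - 195) + (-643 - 195)*1117²) = 1508360 + (-623286 - 270*1247689 + 56*(-838) - 838*1247689) = 1508360 + (-623286 - 336876030 - 46928 - 1045563382) = 1508360 - 1383109626 = -1381601266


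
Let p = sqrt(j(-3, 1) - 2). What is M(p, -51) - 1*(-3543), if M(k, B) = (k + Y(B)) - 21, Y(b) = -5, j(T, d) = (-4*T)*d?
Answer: 3517 + sqrt(10) ≈ 3520.2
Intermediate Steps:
j(T, d) = -4*T*d
p = sqrt(10) (p = sqrt(-4*(-3)*1 - 2) = sqrt(12 - 2) = sqrt(10) ≈ 3.1623)
M(k, B) = -26 + k (M(k, B) = (k - 5) - 21 = (-5 + k) - 21 = -26 + k)
M(p, -51) - 1*(-3543) = (-26 + sqrt(10)) - 1*(-3543) = (-26 + sqrt(10)) + 3543 = 3517 + sqrt(10)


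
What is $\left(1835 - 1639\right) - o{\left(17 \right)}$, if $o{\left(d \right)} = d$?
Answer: $179$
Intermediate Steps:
$\left(1835 - 1639\right) - o{\left(17 \right)} = \left(1835 - 1639\right) - 17 = 196 - 17 = 179$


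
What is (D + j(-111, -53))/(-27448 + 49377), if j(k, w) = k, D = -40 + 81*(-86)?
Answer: -7117/21929 ≈ -0.32455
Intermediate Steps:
D = -7006 (D = -40 - 6966 = -7006)
(D + j(-111, -53))/(-27448 + 49377) = (-7006 - 111)/(-27448 + 49377) = -7117/21929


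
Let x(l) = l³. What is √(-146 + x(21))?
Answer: √9115 ≈ 95.473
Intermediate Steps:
√(-146 + x(21)) = √(-146 + 21³) = √(-146 + 9261) = √9115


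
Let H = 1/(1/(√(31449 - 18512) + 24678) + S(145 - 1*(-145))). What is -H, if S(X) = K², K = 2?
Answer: -2435987666/9744049377 - √12937/9744049377 ≈ -0.25000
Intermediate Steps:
S(X) = 4 (S(X) = 2² = 4)
H = 1/(4 + 1/(24678 + √12937)) (H = 1/(1/(√(31449 - 18512) + 24678) + 4) = 1/(1/(√12937 + 24678) + 4) = 1/(1/(24678 + √12937) + 4) = 1/(4 + 1/(24678 + √12937)) ≈ 0.25000)
-H = -(2435987666/9744049377 + √12937/9744049377) = -2435987666/9744049377 - √12937/9744049377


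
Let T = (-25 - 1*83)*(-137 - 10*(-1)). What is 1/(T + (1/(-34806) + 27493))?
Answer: 34806/1434320453 ≈ 2.4267e-5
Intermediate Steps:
T = 13716 (T = (-25 - 83)*(-137 - 1*(-10)) = -108*(-137 + 10) = -108*(-127) = 13716)
1/(T + (1/(-34806) + 27493)) = 1/(13716 + (1/(-34806) + 27493)) = 1/(13716 + (-1/34806 + 27493)) = 1/(13716 + 956921357/34806) = 1/(1434320453/34806) = 34806/1434320453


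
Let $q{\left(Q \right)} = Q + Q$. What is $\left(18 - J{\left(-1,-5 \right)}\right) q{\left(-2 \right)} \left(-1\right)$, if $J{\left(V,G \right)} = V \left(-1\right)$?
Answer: $68$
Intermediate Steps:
$J{\left(V,G \right)} = - V$
$q{\left(Q \right)} = 2 Q$
$\left(18 - J{\left(-1,-5 \right)}\right) q{\left(-2 \right)} \left(-1\right) = \left(18 - \left(-1\right) \left(-1\right)\right) 2 \left(-2\right) \left(-1\right) = \left(18 - 1\right) \left(-4\right) \left(-1\right) = 17 \left(-4\right) \left(-1\right) = \left(-68\right) \left(-1\right) = 68$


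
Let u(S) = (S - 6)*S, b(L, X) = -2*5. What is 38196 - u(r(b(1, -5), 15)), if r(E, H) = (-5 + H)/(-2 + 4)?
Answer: 38201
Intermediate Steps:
b(L, X) = -10
r(E, H) = -5/2 + H/2 (r(E, H) = (-5 + H)/2 = (-5 + H)*(½) = -5/2 + H/2)
u(S) = S*(-6 + S) (u(S) = (-6 + S)*S = S*(-6 + S))
38196 - u(r(b(1, -5), 15)) = 38196 - (-5/2 + (½)*15)*(-6 + (-5/2 + (½)*15)) = 38196 - (-5/2 + 15/2)*(-6 + (-5/2 + 15/2)) = 38196 - 5*(-6 + 5) = 38196 - 5*(-1) = 38196 - 1*(-5) = 38196 + 5 = 38201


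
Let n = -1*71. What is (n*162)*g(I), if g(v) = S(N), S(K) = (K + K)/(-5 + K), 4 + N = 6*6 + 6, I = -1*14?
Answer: -291384/11 ≈ -26489.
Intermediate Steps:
n = -71
I = -14
N = 38 (N = -4 + (6*6 + 6) = -4 + (36 + 6) = -4 + 42 = 38)
S(K) = 2*K/(-5 + K) (S(K) = (2*K)/(-5 + K) = 2*K/(-5 + K))
g(v) = 76/33 (g(v) = 2*38/(-5 + 38) = 2*38/33 = 2*38*(1/33) = 76/33)
(n*162)*g(I) = -71*162*(76/33) = -11502*76/33 = -291384/11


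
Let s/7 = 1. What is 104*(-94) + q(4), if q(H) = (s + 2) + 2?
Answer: -9765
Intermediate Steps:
s = 7 (s = 7*1 = 7)
q(H) = 11 (q(H) = (7 + 2) + 2 = 9 + 2 = 11)
104*(-94) + q(4) = 104*(-94) + 11 = -9776 + 11 = -9765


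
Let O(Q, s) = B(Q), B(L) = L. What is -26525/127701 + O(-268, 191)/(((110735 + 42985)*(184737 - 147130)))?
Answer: -202830265853/976498473090 ≈ -0.20771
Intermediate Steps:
O(Q, s) = Q
-26525/127701 + O(-268, 191)/(((110735 + 42985)*(184737 - 147130))) = -26525/127701 - 268*1/((110735 + 42985)*(184737 - 147130)) = -26525*1/127701 - 268/(153720*37607) = -26525/127701 - 268/5780948040 = -26525/127701 - 268*1/5780948040 = -26525/127701 - 67/1445237010 = -202830265853/976498473090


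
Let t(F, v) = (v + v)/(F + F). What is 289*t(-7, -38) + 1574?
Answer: 22000/7 ≈ 3142.9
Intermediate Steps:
t(F, v) = v/F (t(F, v) = (2*v)/((2*F)) = (2*v)*(1/(2*F)) = v/F)
289*t(-7, -38) + 1574 = 289*(-38/(-7)) + 1574 = 289*(-38*(-⅐)) + 1574 = 289*(38/7) + 1574 = 10982/7 + 1574 = 22000/7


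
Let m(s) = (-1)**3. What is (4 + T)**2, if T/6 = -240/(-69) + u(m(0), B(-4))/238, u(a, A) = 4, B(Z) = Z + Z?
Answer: 4670902336/7491169 ≈ 623.52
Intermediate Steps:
B(Z) = 2*Z
m(s) = -1
T = 57396/2737 (T = 6*(-240/(-69) + 4/238) = 6*(-240*(-1/69) + 4*(1/238)) = 6*(80/23 + 2/119) = 6*(9566/2737) = 57396/2737 ≈ 20.970)
(4 + T)**2 = (4 + 57396/2737)**2 = (68344/2737)**2 = 4670902336/7491169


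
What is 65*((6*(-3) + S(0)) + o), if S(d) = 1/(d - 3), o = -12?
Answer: -5915/3 ≈ -1971.7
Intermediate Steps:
S(d) = 1/(-3 + d)
65*((6*(-3) + S(0)) + o) = 65*((6*(-3) + 1/(-3 + 0)) - 12) = 65*((-18 + 1/(-3)) - 12) = 65*((-18 - ⅓) - 12) = 65*(-55/3 - 12) = 65*(-91/3) = -5915/3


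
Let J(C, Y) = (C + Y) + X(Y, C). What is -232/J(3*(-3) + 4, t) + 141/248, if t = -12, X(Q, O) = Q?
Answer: 2125/248 ≈ 8.5685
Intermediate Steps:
J(C, Y) = C + 2*Y (J(C, Y) = (C + Y) + Y = C + 2*Y)
-232/J(3*(-3) + 4, t) + 141/248 = -232/((3*(-3) + 4) + 2*(-12)) + 141/248 = -232/((-9 + 4) - 24) + 141*(1/248) = -232/(-5 - 24) + 141/248 = -232/(-29) + 141/248 = -232*(-1/29) + 141/248 = 8 + 141/248 = 2125/248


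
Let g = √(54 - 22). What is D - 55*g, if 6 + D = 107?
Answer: 101 - 220*√2 ≈ -210.13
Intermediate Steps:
D = 101 (D = -6 + 107 = 101)
g = 4*√2 (g = √32 = 4*√2 ≈ 5.6569)
D - 55*g = 101 - 220*√2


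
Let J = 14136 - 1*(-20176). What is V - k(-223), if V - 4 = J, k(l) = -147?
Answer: 34463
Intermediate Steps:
J = 34312 (J = 14136 + 20176 = 34312)
V = 34316 (V = 4 + 34312 = 34316)
V - k(-223) = 34316 - 1*(-147) = 34316 + 147 = 34463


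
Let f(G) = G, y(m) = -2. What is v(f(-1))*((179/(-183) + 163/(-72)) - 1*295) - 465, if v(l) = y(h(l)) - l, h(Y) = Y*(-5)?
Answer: -732401/4392 ≈ -166.76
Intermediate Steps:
h(Y) = -5*Y
v(l) = -2 - l
v(f(-1))*((179/(-183) + 163/(-72)) - 1*295) - 465 = (-2 - 1*(-1))*((179/(-183) + 163/(-72)) - 1*295) - 465 = (-2 + 1)*((179*(-1/183) + 163*(-1/72)) - 295) - 465 = -((-179/183 - 163/72) - 295) - 465 = -(-14239/4392 - 295) - 465 = -1*(-1309879/4392) - 465 = 1309879/4392 - 465 = -732401/4392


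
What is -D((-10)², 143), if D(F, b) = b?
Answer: -143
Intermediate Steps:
-D((-10)², 143) = -1*143 = -143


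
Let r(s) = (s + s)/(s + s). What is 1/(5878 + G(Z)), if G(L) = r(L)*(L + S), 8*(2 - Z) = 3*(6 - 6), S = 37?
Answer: 1/5917 ≈ 0.00016900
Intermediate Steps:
r(s) = 1 (r(s) = (2*s)/((2*s)) = (2*s)*(1/(2*s)) = 1)
Z = 2 (Z = 2 - 3*(6 - 6)/8 = 2 - 3*0/8 = 2 - 1/8*0 = 2 + 0 = 2)
G(L) = 37 + L (G(L) = 1*(L + 37) = 1*(37 + L) = 37 + L)
1/(5878 + G(Z)) = 1/(5878 + (37 + 2)) = 1/(5878 + 39) = 1/5917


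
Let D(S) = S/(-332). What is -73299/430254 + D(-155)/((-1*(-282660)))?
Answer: -1442041963/8464649424 ≈ -0.17036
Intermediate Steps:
D(S) = -S/332 (D(S) = S*(-1/332) = -S/332)
-73299/430254 + D(-155)/((-1*(-282660))) = -73299/430254 + (-1/332*(-155))/((-1*(-282660))) = -73299*1/430254 + (155/332)/282660 = -461/2706 + (155/332)*(1/282660) = -461/2706 + 31/18768624 = -1442041963/8464649424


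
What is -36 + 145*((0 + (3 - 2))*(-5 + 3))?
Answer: -326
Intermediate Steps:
-36 + 145*((0 + (3 - 2))*(-5 + 3)) = -36 + 145*((0 + 1)*(-2)) = -36 + 145*(1*(-2)) = -36 + 145*(-2) = -36 - 290 = -326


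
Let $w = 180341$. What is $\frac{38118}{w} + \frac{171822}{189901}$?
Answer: $\frac{38225197620}{34246936241} \approx 1.1162$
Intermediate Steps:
$\frac{38118}{w} + \frac{171822}{189901} = \frac{38118}{180341} + \frac{171822}{189901} = \frac{38225197620}{34246936241}$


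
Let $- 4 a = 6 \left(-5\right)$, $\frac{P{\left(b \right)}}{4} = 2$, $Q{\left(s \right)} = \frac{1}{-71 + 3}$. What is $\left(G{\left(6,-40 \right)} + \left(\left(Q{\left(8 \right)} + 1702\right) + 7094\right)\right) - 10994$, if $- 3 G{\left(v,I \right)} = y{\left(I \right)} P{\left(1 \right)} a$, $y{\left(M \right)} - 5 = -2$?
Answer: $- \frac{153545}{68} \approx -2258.0$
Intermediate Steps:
$Q{\left(s \right)} = - \frac{1}{68}$ ($Q{\left(s \right)} = \frac{1}{-68} = - \frac{1}{68}$)
$P{\left(b \right)} = 8$ ($P{\left(b \right)} = 4 \cdot 2 = 8$)
$y{\left(M \right)} = 3$ ($y{\left(M \right)} = 5 - 2 = 3$)
$a = \frac{15}{2}$ ($a = - \frac{6 \left(-5\right)}{4} = \left(- \frac{1}{4}\right) \left(-30\right) = \frac{15}{2} \approx 7.5$)
$G{\left(v,I \right)} = -60$ ($G{\left(v,I \right)} = - \frac{3 \cdot 8 \cdot \frac{15}{2}}{3} = - \frac{24 \cdot \frac{15}{2}}{3} = \left(- \frac{1}{3}\right) 180 = -60$)
$\left(G{\left(6,-40 \right)} + \left(\left(Q{\left(8 \right)} + 1702\right) + 7094\right)\right) - 10994 = \left(-60 + \left(\left(- \frac{1}{68} + 1702\right) + 7094\right)\right) - 10994 = \left(-60 + \left(\frac{115735}{68} + 7094\right)\right) - 10994 = \left(-60 + \frac{598127}{68}\right) - 10994 = \frac{594047}{68} - 10994 = - \frac{153545}{68}$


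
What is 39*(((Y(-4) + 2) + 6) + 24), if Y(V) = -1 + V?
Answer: 1053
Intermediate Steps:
39*(((Y(-4) + 2) + 6) + 24) = 39*((((-1 - 4) + 2) + 6) + 24) = 39*(((-5 + 2) + 6) + 24) = 39*((-3 + 6) + 24) = 39*(3 + 24) = 39*27 = 1053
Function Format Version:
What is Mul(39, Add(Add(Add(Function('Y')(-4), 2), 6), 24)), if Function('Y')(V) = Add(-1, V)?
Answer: 1053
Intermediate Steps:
Mul(39, Add(Add(Add(Function('Y')(-4), 2), 6), 24)) = Mul(39, Add(Add(Add(Add(-1, -4), 2), 6), 24)) = Mul(39, Add(Add(Add(-5, 2), 6), 24)) = Mul(39, Add(Add(-3, 6), 24)) = Mul(39, Add(3, 24)) = Mul(39, 27) = 1053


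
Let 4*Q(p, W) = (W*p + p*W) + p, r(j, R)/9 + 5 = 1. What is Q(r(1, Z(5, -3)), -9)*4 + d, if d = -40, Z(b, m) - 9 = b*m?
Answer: 572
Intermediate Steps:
Z(b, m) = 9 + b*m
r(j, R) = -36 (r(j, R) = -45 + 9*1 = -45 + 9 = -36)
Q(p, W) = p/4 + W*p/2 (Q(p, W) = ((W*p + p*W) + p)/4 = ((W*p + W*p) + p)/4 = (2*W*p + p)/4 = (p + 2*W*p)/4 = p/4 + W*p/2)
Q(r(1, Z(5, -3)), -9)*4 + d = ((1/4)*(-36)*(1 + 2*(-9)))*4 - 40 = ((1/4)*(-36)*(1 - 18))*4 - 40 = ((1/4)*(-36)*(-17))*4 - 40 = 153*4 - 40 = 612 - 40 = 572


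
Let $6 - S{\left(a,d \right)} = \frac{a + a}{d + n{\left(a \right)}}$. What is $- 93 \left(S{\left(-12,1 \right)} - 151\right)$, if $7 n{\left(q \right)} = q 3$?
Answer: $\frac{406689}{29} \approx 14024.0$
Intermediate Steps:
$n{\left(q \right)} = \frac{3 q}{7}$ ($n{\left(q \right)} = \frac{q 3}{7} = \frac{3 q}{7}$)
$S{\left(a,d \right)} = 6 - \frac{2 a}{d + \frac{3 a}{7}}$ ($S{\left(a,d \right)} = 6 - \frac{a + a}{d + \frac{3 a}{7}} = 6 - \frac{2 a}{d + \frac{3 a}{7}}$)
$- 93 \left(S{\left(-12,1 \right)} - 151\right) = - 93 \left(\frac{2 \left(2 \left(-12\right) + 21 \cdot 1\right)}{3 \left(-12\right) + 7 \cdot 1} - 151\right) = - 93 \left(\frac{2 \left(-24 + 21\right)}{-36 + 7} - 151\right) = - 93 \left(2 \frac{1}{-29} \left(-3\right) - 151\right) = - 93 \left(2 \left(- \frac{1}{29}\right) \left(-3\right) - 151\right) = - 93 \left(\frac{6}{29} - 151\right) = \left(-93\right) \left(- \frac{4373}{29}\right) = \frac{406689}{29}$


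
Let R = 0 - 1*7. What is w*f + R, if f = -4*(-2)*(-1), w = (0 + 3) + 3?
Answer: -55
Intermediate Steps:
R = -7 (R = 0 - 7 = -7)
w = 6 (w = 3 + 3 = 6)
f = -8 (f = 8*(-1) = -8)
w*f + R = 6*(-8) - 7 = -48 - 7 = -55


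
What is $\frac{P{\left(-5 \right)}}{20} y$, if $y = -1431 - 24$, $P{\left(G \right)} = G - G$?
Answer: $0$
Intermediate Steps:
$P{\left(G \right)} = 0$
$y = -1455$ ($y = -1431 - 24 = -1455$)
$\frac{P{\left(-5 \right)}}{20} y = \frac{0}{20} \left(-1455\right) = 0 \cdot \frac{1}{20} \left(-1455\right) = 0 \left(-1455\right) = 0$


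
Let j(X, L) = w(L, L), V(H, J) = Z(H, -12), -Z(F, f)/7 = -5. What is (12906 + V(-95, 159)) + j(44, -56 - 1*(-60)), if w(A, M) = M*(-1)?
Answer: 12937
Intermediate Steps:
w(A, M) = -M
Z(F, f) = 35 (Z(F, f) = -7*(-5) = 35)
V(H, J) = 35
j(X, L) = -L
(12906 + V(-95, 159)) + j(44, -56 - 1*(-60)) = (12906 + 35) - (-56 - 1*(-60)) = 12941 - (-56 + 60) = 12941 - 1*4 = 12941 - 4 = 12937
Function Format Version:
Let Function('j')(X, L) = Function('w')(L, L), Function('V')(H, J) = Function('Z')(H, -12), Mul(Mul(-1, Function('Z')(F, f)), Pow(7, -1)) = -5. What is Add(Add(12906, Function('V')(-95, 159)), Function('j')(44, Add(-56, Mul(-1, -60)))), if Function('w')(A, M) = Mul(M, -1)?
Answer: 12937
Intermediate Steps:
Function('w')(A, M) = Mul(-1, M)
Function('Z')(F, f) = 35 (Function('Z')(F, f) = Mul(-7, -5) = 35)
Function('V')(H, J) = 35
Function('j')(X, L) = Mul(-1, L)
Add(Add(12906, Function('V')(-95, 159)), Function('j')(44, Add(-56, Mul(-1, -60)))) = Add(Add(12906, 35), Mul(-1, Add(-56, Mul(-1, -60)))) = Add(12941, Mul(-1, Add(-56, 60))) = Add(12941, Mul(-1, 4)) = Add(12941, -4) = 12937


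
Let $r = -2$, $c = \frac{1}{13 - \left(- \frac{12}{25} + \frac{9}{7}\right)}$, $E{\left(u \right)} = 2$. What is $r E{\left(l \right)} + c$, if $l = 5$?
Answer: $- \frac{8361}{2134} \approx -3.918$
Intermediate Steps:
$c = \frac{175}{2134}$ ($c = \frac{1}{13 - \frac{141}{175}} = \frac{1}{\frac{2134}{175}} = \frac{175}{2134} \approx 0.082006$)
$r E{\left(l \right)} + c = \left(-2\right) 2 + \frac{175}{2134} = -4 + \frac{175}{2134} = - \frac{8361}{2134}$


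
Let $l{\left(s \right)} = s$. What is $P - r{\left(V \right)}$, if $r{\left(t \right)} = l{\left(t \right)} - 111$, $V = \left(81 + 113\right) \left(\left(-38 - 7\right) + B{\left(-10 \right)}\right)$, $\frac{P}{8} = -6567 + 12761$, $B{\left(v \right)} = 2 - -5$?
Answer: $57035$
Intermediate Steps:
$B{\left(v \right)} = 7$ ($B{\left(v \right)} = 2 + 5 = 7$)
$P = 49552$ ($P = 8 \left(-6567 + 12761\right) = 8 \cdot 6194 = 49552$)
$V = -7372$ ($V = \left(81 + 113\right) \left(\left(-38 - 7\right) + 7\right) = 194 \left(-45 + 7\right) = 194 \left(-38\right) = -7372$)
$r{\left(t \right)} = -111 + t$ ($r{\left(t \right)} = t - 111 = -111 + t$)
$P - r{\left(V \right)} = 49552 - \left(-111 - 7372\right) = 49552 - -7483 = 49552 + 7483 = 57035$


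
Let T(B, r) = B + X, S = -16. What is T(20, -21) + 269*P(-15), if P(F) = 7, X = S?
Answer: 1887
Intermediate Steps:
X = -16
T(B, r) = -16 + B (T(B, r) = B - 16 = -16 + B)
T(20, -21) + 269*P(-15) = (-16 + 20) + 269*7 = 4 + 1883 = 1887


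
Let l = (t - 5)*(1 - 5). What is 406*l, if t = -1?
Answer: 9744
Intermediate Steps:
l = 24 (l = (-1 - 5)*(1 - 5) = -6*(-4) = 24)
406*l = 406*24 = 9744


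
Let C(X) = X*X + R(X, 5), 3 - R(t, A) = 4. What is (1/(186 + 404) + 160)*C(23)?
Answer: 24921864/295 ≈ 84481.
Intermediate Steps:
R(t, A) = -1 (R(t, A) = 3 - 1*4 = 3 - 4 = -1)
C(X) = -1 + X² (C(X) = X*X - 1 = X² - 1 = -1 + X²)
(1/(186 + 404) + 160)*C(23) = (1/(186 + 404) + 160)*(-1 + 23²) = (1/590 + 160)*(-1 + 529) = (1/590 + 160)*528 = (94401/590)*528 = 24921864/295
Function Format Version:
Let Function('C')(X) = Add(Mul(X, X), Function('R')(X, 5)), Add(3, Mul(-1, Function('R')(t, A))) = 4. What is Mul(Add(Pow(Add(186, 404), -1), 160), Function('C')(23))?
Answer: Rational(24921864, 295) ≈ 84481.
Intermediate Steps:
Function('R')(t, A) = -1 (Function('R')(t, A) = Add(3, Mul(-1, 4)) = Add(3, -4) = -1)
Function('C')(X) = Add(-1, Pow(X, 2)) (Function('C')(X) = Add(Mul(X, X), -1) = Add(Pow(X, 2), -1) = Add(-1, Pow(X, 2)))
Mul(Add(Pow(Add(186, 404), -1), 160), Function('C')(23)) = Mul(Add(Pow(Add(186, 404), -1), 160), Add(-1, Pow(23, 2))) = Mul(Add(Pow(590, -1), 160), Add(-1, 529)) = Mul(Add(Rational(1, 590), 160), 528) = Mul(Rational(94401, 590), 528) = Rational(24921864, 295)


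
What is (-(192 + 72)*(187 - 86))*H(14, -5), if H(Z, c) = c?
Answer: 133320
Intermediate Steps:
(-(192 + 72)*(187 - 86))*H(14, -5) = -(192 + 72)*(187 - 86)*(-5) = -264*101*(-5) = -1*26664*(-5) = -26664*(-5) = 133320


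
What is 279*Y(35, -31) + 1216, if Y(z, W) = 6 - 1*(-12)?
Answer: 6238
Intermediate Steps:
Y(z, W) = 18 (Y(z, W) = 6 + 12 = 18)
279*Y(35, -31) + 1216 = 279*18 + 1216 = 5022 + 1216 = 6238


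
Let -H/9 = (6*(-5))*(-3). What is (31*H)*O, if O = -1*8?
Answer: 200880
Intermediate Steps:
O = -8
H = -810 (H = -9*6*(-5)*(-3) = -(-270)*(-3) = -9*90 = -810)
(31*H)*O = (31*(-810))*(-8) = -25110*(-8) = 200880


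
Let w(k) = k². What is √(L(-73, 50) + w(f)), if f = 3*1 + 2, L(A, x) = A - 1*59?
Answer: I*√107 ≈ 10.344*I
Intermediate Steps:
L(A, x) = -59 + A (L(A, x) = A - 59 = -59 + A)
f = 5 (f = 3 + 2 = 5)
√(L(-73, 50) + w(f)) = √((-59 - 73) + 5²) = √(-132 + 25) = √(-107) = I*√107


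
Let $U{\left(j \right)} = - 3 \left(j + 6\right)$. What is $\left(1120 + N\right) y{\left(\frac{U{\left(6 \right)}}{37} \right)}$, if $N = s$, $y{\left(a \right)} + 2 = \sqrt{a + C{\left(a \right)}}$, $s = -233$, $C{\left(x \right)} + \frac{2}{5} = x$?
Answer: $-1774 + \frac{887 i \sqrt{80290}}{185} \approx -1774.0 + 1358.6 i$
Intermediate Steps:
$U{\left(j \right)} = -18 - 3 j$ ($U{\left(j \right)} = - 3 \left(6 + j\right) = -18 - 3 j$)
$C{\left(x \right)} = - \frac{2}{5} + x$
$y{\left(a \right)} = -2 + \sqrt{- \frac{2}{5} + 2 a}$ ($y{\left(a \right)} = -2 + \sqrt{a + \left(- \frac{2}{5} + a\right)} = -2 + \sqrt{- \frac{2}{5} + 2 a}$)
$N = -233$
$\left(1120 + N\right) y{\left(\frac{U{\left(6 \right)}}{37} \right)} = \left(1120 - 233\right) \left(-2 + \frac{\sqrt{-10 + 50 \frac{-18 - 18}{37}}}{5}\right) = 887 \left(-2 + \frac{\sqrt{-10 + 50 \left(-18 - 18\right) \frac{1}{37}}}{5}\right) = 887 \left(-2 + \frac{\sqrt{-10 + 50 \left(\left(-36\right) \frac{1}{37}\right)}}{5}\right) = 887 \left(-2 + \frac{\sqrt{-10 + 50 \left(- \frac{36}{37}\right)}}{5}\right) = 887 \left(-2 + \frac{\sqrt{-10 - \frac{1800}{37}}}{5}\right) = 887 \left(-2 + \frac{\sqrt{- \frac{2170}{37}}}{5}\right) = 887 \left(-2 + \frac{\frac{1}{37} i \sqrt{80290}}{5}\right) = 887 \left(-2 + \frac{i \sqrt{80290}}{185}\right) = -1774 + \frac{887 i \sqrt{80290}}{185}$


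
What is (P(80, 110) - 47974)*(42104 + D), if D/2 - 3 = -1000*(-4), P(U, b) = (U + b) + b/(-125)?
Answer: -11972501684/5 ≈ -2.3945e+9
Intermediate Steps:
P(U, b) = U + 124*b/125 (P(U, b) = (U + b) + b*(-1/125) = (U + b) - b/125 = U + 124*b/125)
D = 8006 (D = 6 + 2*(-1000*(-4)) = 6 + 2*4000 = 6 + 8000 = 8006)
(P(80, 110) - 47974)*(42104 + D) = ((80 + (124/125)*110) - 47974)*(42104 + 8006) = ((80 + 2728/25) - 47974)*50110 = (4728/25 - 47974)*50110 = -1194622/25*50110 = -11972501684/5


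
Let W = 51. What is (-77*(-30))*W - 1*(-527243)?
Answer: 645053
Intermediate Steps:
(-77*(-30))*W - 1*(-527243) = -77*(-30)*51 - 1*(-527243) = 2310*51 + 527243 = 117810 + 527243 = 645053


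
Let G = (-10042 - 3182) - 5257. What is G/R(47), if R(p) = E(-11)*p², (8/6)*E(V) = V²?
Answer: -73924/801867 ≈ -0.092190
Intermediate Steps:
E(V) = 3*V²/4
R(p) = 363*p²/4 (R(p) = ((¾)*(-11)²)*p² = ((¾)*121)*p² = 363*p²/4)
G = -18481 (G = -13224 - 5257 = -18481)
G/R(47) = -18481/((363/4)*47²) = -18481/((363/4)*2209) = -18481/801867/4 = -18481*4/801867 = -73924/801867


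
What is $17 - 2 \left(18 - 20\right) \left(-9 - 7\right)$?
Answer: $-47$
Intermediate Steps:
$17 - 2 \left(18 - 20\right) \left(-9 - 7\right) = 17 - 2 \left(\left(-2\right) \left(-16\right)\right) = 17 - 64 = -47$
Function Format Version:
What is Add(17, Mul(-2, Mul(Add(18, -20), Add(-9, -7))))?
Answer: -47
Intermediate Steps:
Add(17, Mul(-2, Mul(Add(18, -20), Add(-9, -7)))) = Add(17, Mul(-2, Mul(-2, -16))) = Add(17, Mul(-2, 32)) = Add(17, -64) = -47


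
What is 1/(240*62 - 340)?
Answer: 1/14540 ≈ 6.8776e-5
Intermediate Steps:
1/(240*62 - 340) = 1/(14880 - 340) = 1/14540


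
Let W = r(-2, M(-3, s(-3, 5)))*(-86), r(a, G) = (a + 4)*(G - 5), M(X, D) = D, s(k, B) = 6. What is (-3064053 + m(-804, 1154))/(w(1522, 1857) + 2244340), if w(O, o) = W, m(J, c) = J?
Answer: -14389/10536 ≈ -1.3657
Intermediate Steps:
r(a, G) = (-5 + G)*(4 + a) (r(a, G) = (4 + a)*(-5 + G) = (-5 + G)*(4 + a))
W = -172 (W = (-20 - 5*(-2) + 4*6 + 6*(-2))*(-86) = (-20 + 10 + 24 - 12)*(-86) = 2*(-86) = -172)
w(O, o) = -172
(-3064053 + m(-804, 1154))/(w(1522, 1857) + 2244340) = (-3064053 - 804)/(-172 + 2244340) = -3064857/2244168 = -3064857*1/2244168 = -14389/10536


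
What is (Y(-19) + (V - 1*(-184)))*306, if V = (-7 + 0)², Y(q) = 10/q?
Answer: 1351602/19 ≈ 71137.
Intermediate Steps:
V = 49 (V = (-7)² = 49)
(Y(-19) + (V - 1*(-184)))*306 = (10/(-19) + (49 - 1*(-184)))*306 = (10*(-1/19) + (49 + 184))*306 = (-10/19 + 233)*306 = (4417/19)*306 = 1351602/19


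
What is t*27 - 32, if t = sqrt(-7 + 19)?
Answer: -32 + 54*sqrt(3) ≈ 61.531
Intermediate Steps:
t = 2*sqrt(3) (t = sqrt(12) = 2*sqrt(3) ≈ 3.4641)
t*27 - 32 = (2*sqrt(3))*27 - 32 = 54*sqrt(3) - 32 = -32 + 54*sqrt(3)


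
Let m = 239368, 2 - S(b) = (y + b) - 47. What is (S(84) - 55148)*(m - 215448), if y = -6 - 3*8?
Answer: -1319259760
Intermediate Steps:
y = -30 (y = -6 - 24 = -30)
S(b) = 79 - b (S(b) = 2 - ((-30 + b) - 47) = 2 - (-77 + b) = 2 + (77 - b) = 79 - b)
(S(84) - 55148)*(m - 215448) = ((79 - 1*84) - 55148)*(239368 - 215448) = ((79 - 84) - 55148)*23920 = (-5 - 55148)*23920 = -55153*23920 = -1319259760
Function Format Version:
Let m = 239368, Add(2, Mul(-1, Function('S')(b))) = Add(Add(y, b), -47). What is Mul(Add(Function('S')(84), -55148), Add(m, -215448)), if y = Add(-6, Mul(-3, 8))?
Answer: -1319259760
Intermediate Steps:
y = -30 (y = Add(-6, -24) = -30)
Function('S')(b) = Add(79, Mul(-1, b)) (Function('S')(b) = Add(2, Mul(-1, Add(Add(-30, b), -47))) = Add(2, Mul(-1, Add(-77, b))) = Add(2, Add(77, Mul(-1, b))) = Add(79, Mul(-1, b)))
Mul(Add(Function('S')(84), -55148), Add(m, -215448)) = Mul(Add(Add(79, Mul(-1, 84)), -55148), Add(239368, -215448)) = Mul(Add(Add(79, -84), -55148), 23920) = Mul(Add(-5, -55148), 23920) = Mul(-55153, 23920) = -1319259760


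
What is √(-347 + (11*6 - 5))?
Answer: I*√286 ≈ 16.912*I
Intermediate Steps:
√(-347 + (11*6 - 5)) = √(-347 + (66 - 5)) = √(-347 + 61) = √(-286) = I*√286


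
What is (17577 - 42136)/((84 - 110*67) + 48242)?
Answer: -24559/40956 ≈ -0.59964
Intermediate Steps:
(17577 - 42136)/((84 - 110*67) + 48242) = -24559/((84 - 7370) + 48242) = -24559/(-7286 + 48242) = -24559/40956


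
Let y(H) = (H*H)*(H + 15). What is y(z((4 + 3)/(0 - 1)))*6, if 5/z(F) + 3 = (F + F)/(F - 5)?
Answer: 729000/1331 ≈ 547.71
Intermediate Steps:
z(F) = 5/(-3 + 2*F/(-5 + F)) (z(F) = 5/(-3 + (F + F)/(F - 5)) = 5/(-3 + (2*F)/(-5 + F)) = 5/(-3 + 2*F/(-5 + F)))
y(H) = H²*(15 + H)
y(z((4 + 3)/(0 - 1)))*6 = ((5*(5 - (4 + 3)/(0 - 1))/(-15 + (4 + 3)/(0 - 1)))²*(15 + 5*(5 - (4 + 3)/(0 - 1))/(-15 + (4 + 3)/(0 - 1))))*6 = ((5*(5 - 7/(-1))/(-15 + 7/(-1)))²*(15 + 5*(5 - 7/(-1))/(-15 + 7/(-1))))*6 = ((5*(5 - 7*(-1))/(-15 + 7*(-1)))²*(15 + 5*(5 - 7*(-1))/(-15 + 7*(-1))))*6 = ((5*(5 - 1*(-7))/(-15 - 7))²*(15 + 5*(5 - 1*(-7))/(-15 - 7)))*6 = ((5*(5 + 7)/(-22))²*(15 + 5*(5 + 7)/(-22)))*6 = ((5*(-1/22)*12)²*(15 + 5*(-1/22)*12))*6 = ((-30/11)²*(15 - 30/11))*6 = ((900/121)*(135/11))*6 = (121500/1331)*6 = 729000/1331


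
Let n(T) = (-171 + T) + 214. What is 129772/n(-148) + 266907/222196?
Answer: -28806794077/23330580 ≈ -1234.7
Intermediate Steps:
n(T) = 43 + T
129772/n(-148) + 266907/222196 = 129772/(43 - 148) + 266907/222196 = 129772/(-105) + 266907*(1/222196) = 129772*(-1/105) + 266907/222196 = -129772/105 + 266907/222196 = -28806794077/23330580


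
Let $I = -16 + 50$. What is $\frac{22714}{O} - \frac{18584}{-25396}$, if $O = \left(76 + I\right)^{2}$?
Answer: $\frac{100213893}{38411450} \approx 2.609$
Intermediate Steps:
$I = 34$
$O = 12100$ ($O = \left(76 + 34\right)^{2} = 110^{2} = 12100$)
$\frac{22714}{O} - \frac{18584}{-25396} = \frac{22714}{12100} - \frac{18584}{-25396} = 22714 \cdot \frac{1}{12100} - - \frac{4646}{6349} = \frac{11357}{6050} + \frac{4646}{6349} = \frac{100213893}{38411450}$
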